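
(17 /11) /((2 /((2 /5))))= 0.31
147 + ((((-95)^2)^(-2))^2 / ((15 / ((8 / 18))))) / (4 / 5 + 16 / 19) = 54048164199823828126 / 367674586393359375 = 147.00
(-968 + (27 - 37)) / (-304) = 489 / 152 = 3.22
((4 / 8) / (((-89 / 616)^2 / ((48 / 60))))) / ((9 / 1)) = 2.13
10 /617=0.02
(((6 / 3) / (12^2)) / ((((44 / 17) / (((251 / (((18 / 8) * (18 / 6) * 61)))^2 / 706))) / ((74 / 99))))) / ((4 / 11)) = 39627629 / 6825423364056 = 0.00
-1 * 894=-894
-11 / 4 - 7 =-39 / 4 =-9.75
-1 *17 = -17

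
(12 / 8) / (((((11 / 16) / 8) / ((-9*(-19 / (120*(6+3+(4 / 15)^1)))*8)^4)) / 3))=492500782656 / 4106311451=119.94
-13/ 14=-0.93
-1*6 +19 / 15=-71 / 15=-4.73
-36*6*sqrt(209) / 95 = -216*sqrt(209) / 95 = -32.87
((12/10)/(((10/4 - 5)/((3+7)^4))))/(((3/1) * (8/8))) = -1600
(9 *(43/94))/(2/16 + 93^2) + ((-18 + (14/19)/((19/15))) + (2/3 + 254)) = 835588799224/3521992893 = 237.25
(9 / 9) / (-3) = -1 / 3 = -0.33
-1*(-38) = 38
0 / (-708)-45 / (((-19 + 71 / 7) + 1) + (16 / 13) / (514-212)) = 618345 / 107909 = 5.73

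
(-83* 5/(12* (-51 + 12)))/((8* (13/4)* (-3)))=-415/36504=-0.01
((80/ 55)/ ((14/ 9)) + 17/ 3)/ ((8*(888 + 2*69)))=1525/ 1896048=0.00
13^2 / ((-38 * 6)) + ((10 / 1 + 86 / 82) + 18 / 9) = 115051 / 9348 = 12.31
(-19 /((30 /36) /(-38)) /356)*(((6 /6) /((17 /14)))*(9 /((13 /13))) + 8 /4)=34656 /1513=22.91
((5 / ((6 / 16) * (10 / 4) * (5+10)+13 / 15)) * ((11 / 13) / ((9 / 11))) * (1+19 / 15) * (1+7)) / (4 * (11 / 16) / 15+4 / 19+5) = 90956800 / 78112983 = 1.16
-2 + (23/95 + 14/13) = -841/1235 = -0.68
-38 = -38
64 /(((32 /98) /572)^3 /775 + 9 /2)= 34127778910825600 /2399609454667553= 14.22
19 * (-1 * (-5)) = 95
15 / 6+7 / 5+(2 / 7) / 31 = 8483 / 2170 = 3.91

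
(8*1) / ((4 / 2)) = 4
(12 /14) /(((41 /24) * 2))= 72 /287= 0.25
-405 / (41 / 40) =-395.12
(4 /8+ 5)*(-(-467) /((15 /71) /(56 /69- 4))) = -8023994 /207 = -38763.26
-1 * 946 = -946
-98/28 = -7/2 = -3.50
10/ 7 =1.43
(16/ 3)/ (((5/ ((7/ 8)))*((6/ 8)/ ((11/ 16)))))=77/ 90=0.86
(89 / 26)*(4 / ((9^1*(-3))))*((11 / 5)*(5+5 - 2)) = -15664 / 1755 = -8.93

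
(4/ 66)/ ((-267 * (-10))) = 1/ 44055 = 0.00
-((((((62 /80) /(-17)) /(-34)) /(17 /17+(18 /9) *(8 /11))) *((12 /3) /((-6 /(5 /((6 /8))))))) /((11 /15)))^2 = -24025 /2191925124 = -0.00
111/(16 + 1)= 111/17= 6.53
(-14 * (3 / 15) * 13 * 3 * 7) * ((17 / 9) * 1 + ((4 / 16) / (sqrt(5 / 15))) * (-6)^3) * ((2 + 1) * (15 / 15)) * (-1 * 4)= -840612.40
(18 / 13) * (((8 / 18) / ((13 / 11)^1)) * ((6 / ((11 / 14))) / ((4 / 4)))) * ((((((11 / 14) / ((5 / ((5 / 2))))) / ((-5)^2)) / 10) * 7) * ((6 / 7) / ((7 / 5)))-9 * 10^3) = -1058399208 / 29575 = -35786.96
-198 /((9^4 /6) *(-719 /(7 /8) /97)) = 7469 /349434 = 0.02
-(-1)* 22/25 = 22/25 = 0.88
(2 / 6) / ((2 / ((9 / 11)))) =3 / 22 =0.14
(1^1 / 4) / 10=1 / 40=0.02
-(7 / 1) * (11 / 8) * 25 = -1925 / 8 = -240.62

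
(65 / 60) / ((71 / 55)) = 715 / 852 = 0.84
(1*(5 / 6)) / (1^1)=5 / 6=0.83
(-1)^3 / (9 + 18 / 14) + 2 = 137 / 72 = 1.90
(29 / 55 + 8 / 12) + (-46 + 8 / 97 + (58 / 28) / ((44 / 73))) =-37004621 / 896280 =-41.29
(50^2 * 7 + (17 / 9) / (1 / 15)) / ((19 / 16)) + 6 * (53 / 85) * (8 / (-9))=14757.38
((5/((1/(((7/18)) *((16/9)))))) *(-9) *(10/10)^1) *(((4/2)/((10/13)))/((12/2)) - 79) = 65996/27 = 2444.30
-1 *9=-9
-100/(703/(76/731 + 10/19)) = -0.09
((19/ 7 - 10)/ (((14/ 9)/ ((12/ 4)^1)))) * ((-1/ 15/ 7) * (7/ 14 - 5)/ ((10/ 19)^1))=-78489/ 68600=-1.14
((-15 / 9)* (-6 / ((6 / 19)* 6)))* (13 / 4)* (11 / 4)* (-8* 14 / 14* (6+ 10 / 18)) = -801515 / 324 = -2473.81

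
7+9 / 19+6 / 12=303 / 38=7.97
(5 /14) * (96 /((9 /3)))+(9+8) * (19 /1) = 2341 /7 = 334.43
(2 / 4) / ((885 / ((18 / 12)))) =0.00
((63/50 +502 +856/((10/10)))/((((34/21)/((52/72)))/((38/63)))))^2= 281798702233321/2106810000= 133756.11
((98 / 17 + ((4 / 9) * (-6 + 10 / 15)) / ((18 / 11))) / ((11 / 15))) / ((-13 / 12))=-356600 / 65637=-5.43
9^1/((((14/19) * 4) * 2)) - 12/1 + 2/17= -19717/1904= -10.36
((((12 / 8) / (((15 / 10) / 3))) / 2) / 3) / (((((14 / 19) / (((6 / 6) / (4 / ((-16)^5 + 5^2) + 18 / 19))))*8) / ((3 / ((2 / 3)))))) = 486677457 / 1207925888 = 0.40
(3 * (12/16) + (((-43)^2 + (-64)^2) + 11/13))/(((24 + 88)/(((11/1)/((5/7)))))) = 3402311/4160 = 817.86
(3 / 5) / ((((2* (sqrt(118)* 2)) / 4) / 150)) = 45* sqrt(118) / 59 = 8.29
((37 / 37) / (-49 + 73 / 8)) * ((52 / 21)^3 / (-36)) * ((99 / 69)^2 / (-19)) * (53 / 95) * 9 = -163948928 / 28493529645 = -0.01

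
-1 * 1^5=-1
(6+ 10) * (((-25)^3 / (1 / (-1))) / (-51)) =-250000 / 51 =-4901.96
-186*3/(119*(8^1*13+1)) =-0.04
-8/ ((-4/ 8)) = 16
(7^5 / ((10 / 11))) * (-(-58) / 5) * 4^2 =85782928 / 25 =3431317.12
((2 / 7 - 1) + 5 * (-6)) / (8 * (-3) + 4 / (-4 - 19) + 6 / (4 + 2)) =4945 / 3731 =1.33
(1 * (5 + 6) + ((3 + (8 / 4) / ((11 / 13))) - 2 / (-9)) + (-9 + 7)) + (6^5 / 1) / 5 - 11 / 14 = 10873171 / 6930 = 1569.00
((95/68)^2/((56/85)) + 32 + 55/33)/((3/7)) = 85.47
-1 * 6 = -6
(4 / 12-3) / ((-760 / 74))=74 / 285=0.26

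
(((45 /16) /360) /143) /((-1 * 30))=-1 /549120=-0.00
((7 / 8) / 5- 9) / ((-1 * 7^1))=353 / 280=1.26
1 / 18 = 0.06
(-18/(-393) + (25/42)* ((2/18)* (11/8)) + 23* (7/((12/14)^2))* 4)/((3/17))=5904038681/1188432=4967.92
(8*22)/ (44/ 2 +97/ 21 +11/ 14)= 7392/ 1151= 6.42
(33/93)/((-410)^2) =11/5211100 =0.00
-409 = -409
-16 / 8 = -2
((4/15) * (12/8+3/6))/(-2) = -4/15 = -0.27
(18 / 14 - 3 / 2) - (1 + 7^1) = -115 / 14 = -8.21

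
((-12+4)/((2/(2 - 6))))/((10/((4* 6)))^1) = 192/5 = 38.40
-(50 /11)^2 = -2500 /121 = -20.66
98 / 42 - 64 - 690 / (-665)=-24191 / 399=-60.63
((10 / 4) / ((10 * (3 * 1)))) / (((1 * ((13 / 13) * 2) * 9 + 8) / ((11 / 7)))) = 11 / 2184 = 0.01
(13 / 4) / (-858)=-1 / 264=-0.00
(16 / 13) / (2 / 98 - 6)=-784 / 3809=-0.21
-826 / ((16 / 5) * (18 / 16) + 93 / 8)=-4720 / 87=-54.25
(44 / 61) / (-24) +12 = 4381 / 366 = 11.97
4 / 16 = 1 / 4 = 0.25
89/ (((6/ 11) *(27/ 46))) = 22517/ 81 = 277.99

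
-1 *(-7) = 7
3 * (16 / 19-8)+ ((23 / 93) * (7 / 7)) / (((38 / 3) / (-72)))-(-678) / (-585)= -24.04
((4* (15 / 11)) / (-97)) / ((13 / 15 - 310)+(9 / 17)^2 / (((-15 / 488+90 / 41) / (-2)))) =750908700 / 4131519802729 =0.00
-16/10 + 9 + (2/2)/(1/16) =117/5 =23.40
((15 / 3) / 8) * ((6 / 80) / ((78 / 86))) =43 / 832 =0.05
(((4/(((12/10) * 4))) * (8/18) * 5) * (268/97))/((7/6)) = 26800/6111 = 4.39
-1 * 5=-5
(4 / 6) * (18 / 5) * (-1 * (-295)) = 708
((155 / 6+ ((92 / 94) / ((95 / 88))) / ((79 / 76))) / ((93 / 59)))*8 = 702035572 / 5179635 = 135.54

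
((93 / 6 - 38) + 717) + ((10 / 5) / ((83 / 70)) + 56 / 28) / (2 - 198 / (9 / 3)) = 1844439 / 2656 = 694.44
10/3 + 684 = 2062/3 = 687.33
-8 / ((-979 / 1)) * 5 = 40 / 979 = 0.04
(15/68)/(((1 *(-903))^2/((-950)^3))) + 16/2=-1034753542/4620651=-223.94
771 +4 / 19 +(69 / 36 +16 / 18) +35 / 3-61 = 495683 / 684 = 724.68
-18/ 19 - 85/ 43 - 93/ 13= -107038/ 10621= -10.08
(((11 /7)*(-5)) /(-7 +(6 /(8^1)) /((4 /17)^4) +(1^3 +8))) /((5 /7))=-11264 /252611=-0.04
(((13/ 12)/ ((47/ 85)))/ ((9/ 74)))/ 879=40885/ 2230902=0.02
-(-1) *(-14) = -14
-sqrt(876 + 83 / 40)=-sqrt(351230) / 20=-29.63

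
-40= -40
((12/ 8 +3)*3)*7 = 189/ 2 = 94.50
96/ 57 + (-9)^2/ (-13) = -4.55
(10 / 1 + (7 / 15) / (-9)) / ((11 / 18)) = 2686 / 165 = 16.28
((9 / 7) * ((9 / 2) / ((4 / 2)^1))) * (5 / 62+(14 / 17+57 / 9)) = 617895 / 29512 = 20.94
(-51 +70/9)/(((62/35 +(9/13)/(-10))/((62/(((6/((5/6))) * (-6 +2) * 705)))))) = 5486845/70764516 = 0.08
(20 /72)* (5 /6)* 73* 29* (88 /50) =862.48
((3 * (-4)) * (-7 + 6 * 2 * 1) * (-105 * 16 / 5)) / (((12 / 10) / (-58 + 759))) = 11776800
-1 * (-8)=8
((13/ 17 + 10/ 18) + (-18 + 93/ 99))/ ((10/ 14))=-185437/ 8415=-22.04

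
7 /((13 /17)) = 9.15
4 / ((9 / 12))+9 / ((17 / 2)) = 326 / 51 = 6.39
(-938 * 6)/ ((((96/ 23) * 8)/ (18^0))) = -10787/ 64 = -168.55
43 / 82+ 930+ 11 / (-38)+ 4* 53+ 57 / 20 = 1145.08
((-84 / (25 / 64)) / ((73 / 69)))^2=137599451136 / 3330625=41313.40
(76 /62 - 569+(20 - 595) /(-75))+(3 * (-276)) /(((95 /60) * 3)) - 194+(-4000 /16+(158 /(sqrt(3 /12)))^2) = 174363278 /1767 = 98677.58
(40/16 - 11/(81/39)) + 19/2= 181/27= 6.70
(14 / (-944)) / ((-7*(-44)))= -1 / 20768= -0.00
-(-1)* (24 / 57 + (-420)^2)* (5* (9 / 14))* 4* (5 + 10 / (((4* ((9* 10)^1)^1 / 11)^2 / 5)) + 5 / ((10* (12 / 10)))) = 4237689365 / 342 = 12390904.58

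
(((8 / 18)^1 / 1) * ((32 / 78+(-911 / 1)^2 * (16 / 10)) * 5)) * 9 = 1035741728 / 39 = 26557480.21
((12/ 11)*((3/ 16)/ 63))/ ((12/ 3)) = 1/ 1232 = 0.00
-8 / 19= -0.42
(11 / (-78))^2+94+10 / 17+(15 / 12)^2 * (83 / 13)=104.58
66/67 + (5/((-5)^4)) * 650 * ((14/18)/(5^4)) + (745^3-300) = 779176486165319/1884375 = 413493325.99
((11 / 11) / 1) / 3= 1 / 3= 0.33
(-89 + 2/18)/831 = -800/7479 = -0.11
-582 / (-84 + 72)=97 / 2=48.50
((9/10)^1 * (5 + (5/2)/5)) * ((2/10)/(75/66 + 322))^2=11979/6317235125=0.00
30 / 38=15 / 19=0.79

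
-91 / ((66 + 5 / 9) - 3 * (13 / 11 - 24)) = -0.67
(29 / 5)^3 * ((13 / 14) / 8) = 317057 / 14000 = 22.65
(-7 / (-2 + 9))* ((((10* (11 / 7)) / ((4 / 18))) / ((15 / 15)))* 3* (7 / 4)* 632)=-234630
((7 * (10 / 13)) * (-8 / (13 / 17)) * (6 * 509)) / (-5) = 5814816 / 169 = 34407.20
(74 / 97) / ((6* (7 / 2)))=74 / 2037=0.04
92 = 92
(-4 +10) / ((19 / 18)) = 108 / 19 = 5.68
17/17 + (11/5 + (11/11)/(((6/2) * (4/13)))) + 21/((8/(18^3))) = 918797/60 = 15313.28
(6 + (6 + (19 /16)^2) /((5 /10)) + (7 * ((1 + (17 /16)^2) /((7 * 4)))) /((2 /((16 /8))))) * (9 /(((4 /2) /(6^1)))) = 576.52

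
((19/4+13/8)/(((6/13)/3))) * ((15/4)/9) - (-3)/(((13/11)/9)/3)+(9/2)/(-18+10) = 70921/832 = 85.24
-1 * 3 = -3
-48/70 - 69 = -2439/35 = -69.69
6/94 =3/47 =0.06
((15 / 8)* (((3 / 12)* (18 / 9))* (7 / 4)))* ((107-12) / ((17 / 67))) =614.27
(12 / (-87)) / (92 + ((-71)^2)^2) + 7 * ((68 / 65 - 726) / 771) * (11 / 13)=-891304606133426 / 160037882822805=-5.57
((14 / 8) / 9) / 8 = 7 / 288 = 0.02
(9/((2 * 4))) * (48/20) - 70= -673/10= -67.30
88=88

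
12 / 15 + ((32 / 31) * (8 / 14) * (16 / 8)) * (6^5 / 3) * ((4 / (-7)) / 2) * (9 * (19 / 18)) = -63031364 / 7595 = -8299.06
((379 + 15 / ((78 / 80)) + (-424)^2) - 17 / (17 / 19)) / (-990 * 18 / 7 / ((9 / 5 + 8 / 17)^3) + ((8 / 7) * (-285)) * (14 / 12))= -7365986881827 / 24429111785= -301.52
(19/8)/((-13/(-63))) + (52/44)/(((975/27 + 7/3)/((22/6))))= 209109/17992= 11.62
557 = 557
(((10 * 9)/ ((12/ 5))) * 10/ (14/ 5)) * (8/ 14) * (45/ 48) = 28125/ 392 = 71.75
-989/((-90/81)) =8901/10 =890.10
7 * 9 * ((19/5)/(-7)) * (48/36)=-45.60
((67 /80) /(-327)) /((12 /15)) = -67 /20928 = -0.00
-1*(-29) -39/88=2513/88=28.56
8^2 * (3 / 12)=16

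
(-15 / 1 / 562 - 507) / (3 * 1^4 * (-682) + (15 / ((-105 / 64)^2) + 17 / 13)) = 2722687695 / 10949888294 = 0.25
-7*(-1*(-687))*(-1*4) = 19236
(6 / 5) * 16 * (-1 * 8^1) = -768 / 5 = -153.60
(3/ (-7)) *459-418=-614.71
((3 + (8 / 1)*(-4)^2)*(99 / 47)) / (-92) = -12969 / 4324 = -3.00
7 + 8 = 15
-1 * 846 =-846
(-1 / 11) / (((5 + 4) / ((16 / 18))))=-8 / 891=-0.01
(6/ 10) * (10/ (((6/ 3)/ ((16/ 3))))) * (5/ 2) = 40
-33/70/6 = -0.08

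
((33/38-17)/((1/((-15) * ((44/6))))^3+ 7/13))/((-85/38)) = 3460600/258383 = 13.39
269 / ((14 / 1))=269 / 14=19.21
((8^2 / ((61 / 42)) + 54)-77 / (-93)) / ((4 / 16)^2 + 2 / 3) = 135.63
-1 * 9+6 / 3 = -7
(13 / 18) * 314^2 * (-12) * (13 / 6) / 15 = -16662724 / 135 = -123427.59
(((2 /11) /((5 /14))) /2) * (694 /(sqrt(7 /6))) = 1388 * sqrt(42) /55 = 163.55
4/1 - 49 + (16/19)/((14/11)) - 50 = -94.34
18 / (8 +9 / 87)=2.22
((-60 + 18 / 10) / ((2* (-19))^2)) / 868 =-291 / 6266960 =-0.00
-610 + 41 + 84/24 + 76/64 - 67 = -10101/16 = -631.31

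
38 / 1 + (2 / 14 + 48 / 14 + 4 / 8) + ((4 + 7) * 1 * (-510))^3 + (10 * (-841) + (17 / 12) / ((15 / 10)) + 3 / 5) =-55615924150411 / 315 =-176558489366.38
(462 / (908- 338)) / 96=77 / 9120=0.01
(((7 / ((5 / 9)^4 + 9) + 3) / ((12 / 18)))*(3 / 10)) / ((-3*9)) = -74983 / 1193480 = -0.06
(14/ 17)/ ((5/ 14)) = 196/ 85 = 2.31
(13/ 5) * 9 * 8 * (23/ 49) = 21528/ 245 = 87.87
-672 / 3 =-224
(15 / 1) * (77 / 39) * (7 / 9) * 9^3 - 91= 217112 / 13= 16700.92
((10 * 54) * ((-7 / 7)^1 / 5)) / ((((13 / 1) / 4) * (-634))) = 0.05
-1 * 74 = -74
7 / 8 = 0.88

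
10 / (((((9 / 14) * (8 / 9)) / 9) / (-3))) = -945 / 2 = -472.50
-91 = -91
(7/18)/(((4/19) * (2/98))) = 6517/72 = 90.51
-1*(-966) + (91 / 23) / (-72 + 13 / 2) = 2910376 / 3013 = 965.94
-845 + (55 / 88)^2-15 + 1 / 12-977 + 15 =-349733 / 192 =-1821.53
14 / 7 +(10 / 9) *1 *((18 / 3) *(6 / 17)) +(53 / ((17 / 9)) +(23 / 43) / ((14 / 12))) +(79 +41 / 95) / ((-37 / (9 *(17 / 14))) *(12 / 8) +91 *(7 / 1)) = 36923663143 / 1119036730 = 33.00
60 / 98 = 30 / 49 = 0.61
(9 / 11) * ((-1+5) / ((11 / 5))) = 180 / 121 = 1.49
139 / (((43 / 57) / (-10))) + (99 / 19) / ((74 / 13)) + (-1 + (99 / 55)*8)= -552659509 / 302290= -1828.24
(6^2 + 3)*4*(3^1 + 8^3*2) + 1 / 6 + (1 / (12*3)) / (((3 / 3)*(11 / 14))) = 15861008 / 99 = 160212.20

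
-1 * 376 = -376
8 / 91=0.09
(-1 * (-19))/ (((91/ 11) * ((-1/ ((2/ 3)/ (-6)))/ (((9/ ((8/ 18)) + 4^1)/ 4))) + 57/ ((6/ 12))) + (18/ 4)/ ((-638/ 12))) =30943/ 205521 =0.15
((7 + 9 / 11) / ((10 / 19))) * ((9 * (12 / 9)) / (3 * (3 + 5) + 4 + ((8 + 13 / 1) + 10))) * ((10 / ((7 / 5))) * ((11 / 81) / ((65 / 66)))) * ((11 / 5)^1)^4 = 2105258672 / 30200625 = 69.71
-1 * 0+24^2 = 576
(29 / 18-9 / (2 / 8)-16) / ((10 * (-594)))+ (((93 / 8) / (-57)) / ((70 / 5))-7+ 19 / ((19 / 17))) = 284234147 / 28440720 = 9.99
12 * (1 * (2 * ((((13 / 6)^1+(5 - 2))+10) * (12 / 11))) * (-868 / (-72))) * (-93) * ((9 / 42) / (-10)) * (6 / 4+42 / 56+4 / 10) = 13904709 / 550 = 25281.29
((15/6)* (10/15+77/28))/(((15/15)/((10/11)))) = 1025/132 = 7.77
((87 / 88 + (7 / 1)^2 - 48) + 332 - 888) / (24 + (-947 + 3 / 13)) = 633789 / 1055648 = 0.60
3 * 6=18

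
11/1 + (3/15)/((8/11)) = 451/40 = 11.28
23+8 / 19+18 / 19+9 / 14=6653 / 266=25.01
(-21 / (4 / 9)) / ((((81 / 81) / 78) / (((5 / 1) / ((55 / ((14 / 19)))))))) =-51597 / 209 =-246.88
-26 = -26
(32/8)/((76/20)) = 20/19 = 1.05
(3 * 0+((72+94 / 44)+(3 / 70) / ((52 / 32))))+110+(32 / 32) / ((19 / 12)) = 35146031 / 190190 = 184.79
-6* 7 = -42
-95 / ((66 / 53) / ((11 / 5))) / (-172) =1007 / 1032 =0.98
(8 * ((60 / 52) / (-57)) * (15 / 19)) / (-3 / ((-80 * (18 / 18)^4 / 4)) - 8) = 12000 / 736801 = 0.02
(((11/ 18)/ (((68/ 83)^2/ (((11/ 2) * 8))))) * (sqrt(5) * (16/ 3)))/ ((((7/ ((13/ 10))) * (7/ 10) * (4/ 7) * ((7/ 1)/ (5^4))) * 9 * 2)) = 6772748125 * sqrt(5)/ 13764492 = 1100.25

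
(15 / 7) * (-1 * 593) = -8895 / 7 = -1270.71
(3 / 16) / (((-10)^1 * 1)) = -3 / 160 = -0.02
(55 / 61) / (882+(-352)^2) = 55 / 7611946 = 0.00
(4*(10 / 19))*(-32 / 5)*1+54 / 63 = -1678 / 133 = -12.62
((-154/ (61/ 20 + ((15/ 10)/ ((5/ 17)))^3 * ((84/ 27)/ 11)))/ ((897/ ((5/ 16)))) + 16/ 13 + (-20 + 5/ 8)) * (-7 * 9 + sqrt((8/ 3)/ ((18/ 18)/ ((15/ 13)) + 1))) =610115962323/ 533705432 - 29053141063 * sqrt(70)/ 11207814072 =1121.48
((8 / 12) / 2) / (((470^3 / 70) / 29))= 203 / 31146900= 0.00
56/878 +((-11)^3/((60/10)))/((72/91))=-53160023/189648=-280.31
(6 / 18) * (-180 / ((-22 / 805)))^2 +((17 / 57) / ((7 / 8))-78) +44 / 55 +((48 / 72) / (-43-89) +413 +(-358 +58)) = 20943572313011 / 1448370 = 14460098.12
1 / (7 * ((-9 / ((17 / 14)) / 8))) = -68 / 441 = -0.15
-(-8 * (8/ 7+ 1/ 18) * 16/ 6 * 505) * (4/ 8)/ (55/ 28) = 976064/ 297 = 3286.41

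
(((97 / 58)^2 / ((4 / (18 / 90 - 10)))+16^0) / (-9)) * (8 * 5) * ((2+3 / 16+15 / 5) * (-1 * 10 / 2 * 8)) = -163410815 / 30276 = -5397.37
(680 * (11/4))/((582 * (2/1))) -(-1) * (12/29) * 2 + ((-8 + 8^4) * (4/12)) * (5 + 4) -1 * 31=206509657/16878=12235.43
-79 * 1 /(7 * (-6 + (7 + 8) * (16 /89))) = 7031 /2058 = 3.42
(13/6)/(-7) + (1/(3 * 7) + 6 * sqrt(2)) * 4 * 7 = 43/42 + 168 * sqrt(2) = 238.61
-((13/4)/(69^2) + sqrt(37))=-sqrt(37) - 13/19044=-6.08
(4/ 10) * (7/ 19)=14/ 95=0.15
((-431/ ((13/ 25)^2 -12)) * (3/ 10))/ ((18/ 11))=592625/ 87972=6.74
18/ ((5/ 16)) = 288/ 5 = 57.60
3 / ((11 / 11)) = 3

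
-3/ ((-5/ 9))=27/ 5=5.40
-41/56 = -0.73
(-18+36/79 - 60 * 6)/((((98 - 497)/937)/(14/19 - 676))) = -119519840820/199633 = -598697.81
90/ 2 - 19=26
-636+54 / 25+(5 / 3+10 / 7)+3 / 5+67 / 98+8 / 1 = -4567739 / 7350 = -621.46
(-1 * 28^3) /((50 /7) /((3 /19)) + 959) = -460992 /21089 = -21.86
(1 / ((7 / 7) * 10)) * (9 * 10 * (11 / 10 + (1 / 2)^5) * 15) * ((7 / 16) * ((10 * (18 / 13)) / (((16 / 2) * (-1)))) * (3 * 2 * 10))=-23091075 / 3328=-6938.42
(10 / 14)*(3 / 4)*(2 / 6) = 5 / 28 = 0.18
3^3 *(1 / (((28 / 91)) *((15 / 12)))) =351 / 5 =70.20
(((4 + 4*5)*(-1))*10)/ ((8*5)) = -6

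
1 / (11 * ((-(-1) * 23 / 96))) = 96 / 253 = 0.38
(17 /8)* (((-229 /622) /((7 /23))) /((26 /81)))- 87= -86042643 /905632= -95.01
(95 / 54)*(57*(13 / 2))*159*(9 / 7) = 3730935 / 28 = 133247.68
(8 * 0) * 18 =0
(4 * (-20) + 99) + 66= 85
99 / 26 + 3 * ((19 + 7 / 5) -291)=-105039 / 130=-807.99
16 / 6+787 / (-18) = -739 / 18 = -41.06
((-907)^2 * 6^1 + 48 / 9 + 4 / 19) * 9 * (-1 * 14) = -11816543508 / 19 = -621923342.53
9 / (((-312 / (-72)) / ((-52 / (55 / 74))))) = -7992 / 55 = -145.31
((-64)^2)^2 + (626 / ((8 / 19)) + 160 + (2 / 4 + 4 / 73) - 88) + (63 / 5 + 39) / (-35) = 857395342739 / 51100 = 16778773.83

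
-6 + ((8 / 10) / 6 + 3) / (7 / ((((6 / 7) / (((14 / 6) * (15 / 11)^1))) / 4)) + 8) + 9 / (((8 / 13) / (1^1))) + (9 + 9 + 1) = 2043003 / 73880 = 27.65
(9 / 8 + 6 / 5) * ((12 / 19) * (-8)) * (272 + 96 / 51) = -5196096 / 1615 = -3217.40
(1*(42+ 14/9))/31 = 392/279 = 1.41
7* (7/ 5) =49/ 5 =9.80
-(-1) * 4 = 4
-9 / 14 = -0.64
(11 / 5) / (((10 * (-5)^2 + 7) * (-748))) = -1 / 87380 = -0.00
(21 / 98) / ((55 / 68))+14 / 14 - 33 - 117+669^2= 172253722 / 385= 447412.26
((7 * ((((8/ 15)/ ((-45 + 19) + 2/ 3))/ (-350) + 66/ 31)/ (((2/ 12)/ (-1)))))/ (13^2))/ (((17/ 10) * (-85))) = 13167372/ 3595918625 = 0.00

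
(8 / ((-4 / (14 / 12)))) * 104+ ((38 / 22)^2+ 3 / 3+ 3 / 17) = -238.51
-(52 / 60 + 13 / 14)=-377 / 210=-1.80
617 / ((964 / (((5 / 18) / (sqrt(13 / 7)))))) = 3085 * sqrt(91) / 225576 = 0.13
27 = 27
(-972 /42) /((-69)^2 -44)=-162 /33019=-0.00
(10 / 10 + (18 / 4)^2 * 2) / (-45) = -83 / 90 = -0.92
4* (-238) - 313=-1265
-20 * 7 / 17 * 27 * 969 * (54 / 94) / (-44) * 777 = 1130033835 / 517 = 2185752.10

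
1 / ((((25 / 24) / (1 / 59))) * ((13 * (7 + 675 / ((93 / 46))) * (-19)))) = -744 / 3849822275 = -0.00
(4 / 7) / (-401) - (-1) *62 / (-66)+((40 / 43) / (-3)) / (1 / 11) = -17333287 / 3983133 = -4.35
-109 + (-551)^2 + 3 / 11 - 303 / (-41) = 136878348 / 451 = 303499.66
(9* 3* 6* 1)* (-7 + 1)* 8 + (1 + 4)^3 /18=-7769.06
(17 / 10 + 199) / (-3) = -669 / 10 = -66.90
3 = 3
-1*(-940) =940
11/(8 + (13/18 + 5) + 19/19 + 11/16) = 1584/2219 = 0.71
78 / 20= 39 / 10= 3.90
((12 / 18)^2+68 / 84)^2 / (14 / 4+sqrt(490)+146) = 0.01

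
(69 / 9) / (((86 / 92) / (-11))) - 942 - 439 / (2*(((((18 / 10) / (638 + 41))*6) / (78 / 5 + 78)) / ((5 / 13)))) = -21406857 / 43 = -497833.88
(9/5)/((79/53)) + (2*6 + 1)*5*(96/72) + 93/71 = 89.18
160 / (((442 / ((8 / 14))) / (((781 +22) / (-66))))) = -2.52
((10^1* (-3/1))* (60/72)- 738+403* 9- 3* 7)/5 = 2843/5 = 568.60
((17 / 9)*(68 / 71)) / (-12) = -289 / 1917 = -0.15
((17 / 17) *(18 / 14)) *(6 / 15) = 18 / 35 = 0.51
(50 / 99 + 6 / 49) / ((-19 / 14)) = -6088 / 13167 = -0.46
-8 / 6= -4 / 3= -1.33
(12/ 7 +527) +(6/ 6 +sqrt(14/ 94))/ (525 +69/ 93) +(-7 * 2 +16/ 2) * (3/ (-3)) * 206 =31 * sqrt(329)/ 766006 +201329411/ 114086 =1764.72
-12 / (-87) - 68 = -1968 / 29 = -67.86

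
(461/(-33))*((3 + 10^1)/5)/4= -5993/660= -9.08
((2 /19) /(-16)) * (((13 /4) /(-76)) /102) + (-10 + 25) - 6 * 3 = -14139635 /4713216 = -3.00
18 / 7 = 2.57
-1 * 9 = -9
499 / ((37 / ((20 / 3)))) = 9980 / 111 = 89.91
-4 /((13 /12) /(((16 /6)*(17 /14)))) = -1088 /91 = -11.96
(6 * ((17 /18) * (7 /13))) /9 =119 /351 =0.34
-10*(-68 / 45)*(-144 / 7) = -2176 / 7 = -310.86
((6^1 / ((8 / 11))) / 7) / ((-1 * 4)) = -33 / 112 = -0.29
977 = 977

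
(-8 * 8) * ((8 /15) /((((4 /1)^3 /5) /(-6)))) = 16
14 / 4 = 7 / 2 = 3.50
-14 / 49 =-2 / 7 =-0.29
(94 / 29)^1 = 3.24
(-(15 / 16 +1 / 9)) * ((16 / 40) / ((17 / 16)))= -302 / 765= -0.39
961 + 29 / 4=3873 / 4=968.25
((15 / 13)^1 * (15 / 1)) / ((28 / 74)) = 8325 / 182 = 45.74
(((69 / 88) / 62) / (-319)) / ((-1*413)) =69 / 718811632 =0.00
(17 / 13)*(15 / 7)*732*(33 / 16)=1539945 / 364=4230.62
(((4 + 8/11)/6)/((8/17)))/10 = 221/1320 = 0.17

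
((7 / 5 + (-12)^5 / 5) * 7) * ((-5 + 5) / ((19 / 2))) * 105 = 0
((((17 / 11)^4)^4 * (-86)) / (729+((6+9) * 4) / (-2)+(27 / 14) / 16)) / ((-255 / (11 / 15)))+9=1379835147691158458381177 / 147188158891874818549425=9.37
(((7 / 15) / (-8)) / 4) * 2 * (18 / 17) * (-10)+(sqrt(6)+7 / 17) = 49 / 68+sqrt(6) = 3.17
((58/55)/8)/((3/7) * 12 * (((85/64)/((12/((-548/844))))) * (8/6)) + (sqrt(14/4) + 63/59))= -8104671623468/338872374125065 + 7047141472672 * sqrt(14)/338872374125065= 0.05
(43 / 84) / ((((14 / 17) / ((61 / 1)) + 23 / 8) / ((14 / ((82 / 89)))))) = 7937198 / 2947449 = 2.69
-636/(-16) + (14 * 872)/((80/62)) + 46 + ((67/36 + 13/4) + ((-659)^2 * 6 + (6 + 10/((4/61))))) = 470771381/180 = 2615396.56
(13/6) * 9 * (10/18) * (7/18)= 4.21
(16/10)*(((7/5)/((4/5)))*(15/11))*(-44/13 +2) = -756/143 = -5.29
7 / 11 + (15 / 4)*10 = 839 / 22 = 38.14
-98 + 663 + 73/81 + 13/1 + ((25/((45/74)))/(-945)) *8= 578.55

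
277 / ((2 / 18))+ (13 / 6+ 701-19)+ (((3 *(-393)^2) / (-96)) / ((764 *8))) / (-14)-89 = 3088.22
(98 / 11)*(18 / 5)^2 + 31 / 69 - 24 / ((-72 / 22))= 779521 / 6325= 123.24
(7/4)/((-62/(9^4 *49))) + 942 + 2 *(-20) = -2026727/248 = -8172.29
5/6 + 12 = 77/6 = 12.83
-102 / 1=-102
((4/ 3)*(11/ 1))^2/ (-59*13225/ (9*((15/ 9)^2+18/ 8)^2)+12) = -15856324/ 251924553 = -0.06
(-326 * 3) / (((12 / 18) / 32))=-46944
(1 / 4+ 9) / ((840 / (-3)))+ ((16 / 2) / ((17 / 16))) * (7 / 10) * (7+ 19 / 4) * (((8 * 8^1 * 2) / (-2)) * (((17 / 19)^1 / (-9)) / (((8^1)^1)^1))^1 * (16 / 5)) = 150897773 / 957600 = 157.58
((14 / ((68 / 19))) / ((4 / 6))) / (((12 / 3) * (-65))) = -399 / 17680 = -0.02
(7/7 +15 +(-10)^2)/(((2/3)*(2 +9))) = 174/11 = 15.82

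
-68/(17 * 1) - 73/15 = -133/15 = -8.87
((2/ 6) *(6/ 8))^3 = 1/ 64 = 0.02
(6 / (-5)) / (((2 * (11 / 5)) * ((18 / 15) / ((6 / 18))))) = -5 / 66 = -0.08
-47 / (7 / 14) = -94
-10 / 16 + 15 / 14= 25 / 56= 0.45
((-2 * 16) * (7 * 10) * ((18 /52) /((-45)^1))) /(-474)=-112 /3081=-0.04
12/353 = 0.03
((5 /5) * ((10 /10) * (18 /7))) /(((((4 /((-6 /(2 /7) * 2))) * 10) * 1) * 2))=-27 /20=-1.35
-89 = -89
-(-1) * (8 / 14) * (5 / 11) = 20 / 77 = 0.26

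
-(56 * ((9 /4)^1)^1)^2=-15876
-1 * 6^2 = -36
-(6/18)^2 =-1/9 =-0.11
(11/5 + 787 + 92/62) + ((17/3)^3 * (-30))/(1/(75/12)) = -33327.37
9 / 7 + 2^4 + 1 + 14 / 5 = 738 / 35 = 21.09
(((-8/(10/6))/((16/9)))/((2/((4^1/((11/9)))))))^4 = 3486784401/9150625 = 381.04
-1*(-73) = 73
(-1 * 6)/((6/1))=-1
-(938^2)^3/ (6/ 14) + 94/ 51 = -81052047760145986402/ 51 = -1589255838434235027.49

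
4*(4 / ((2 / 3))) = 24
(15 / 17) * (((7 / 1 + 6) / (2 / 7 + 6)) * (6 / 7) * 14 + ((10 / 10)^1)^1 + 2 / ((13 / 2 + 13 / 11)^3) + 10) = 28529955030 / 902613283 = 31.61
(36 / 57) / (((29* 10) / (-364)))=-2184 / 2755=-0.79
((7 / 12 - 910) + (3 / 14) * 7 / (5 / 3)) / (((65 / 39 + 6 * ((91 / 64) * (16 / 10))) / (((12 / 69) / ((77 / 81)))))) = -17661564 / 1627549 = -10.85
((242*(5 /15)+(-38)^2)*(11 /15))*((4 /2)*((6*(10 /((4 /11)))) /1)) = 1106908 /3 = 368969.33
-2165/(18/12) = -4330/3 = -1443.33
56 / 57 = 0.98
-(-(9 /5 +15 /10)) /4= 33 /40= 0.82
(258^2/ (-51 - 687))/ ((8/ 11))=-20339/ 164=-124.02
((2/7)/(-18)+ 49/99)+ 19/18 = 709/462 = 1.53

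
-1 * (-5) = 5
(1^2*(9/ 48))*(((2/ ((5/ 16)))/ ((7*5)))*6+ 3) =2151/ 2800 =0.77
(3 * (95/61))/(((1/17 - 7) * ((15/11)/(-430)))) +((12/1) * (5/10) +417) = 2286272/3599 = 635.25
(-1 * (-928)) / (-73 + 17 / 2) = -1856 / 129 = -14.39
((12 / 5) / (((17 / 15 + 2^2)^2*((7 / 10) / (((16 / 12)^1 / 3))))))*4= 9600 / 41503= 0.23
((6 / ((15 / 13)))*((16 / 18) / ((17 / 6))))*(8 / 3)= 3328 / 765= 4.35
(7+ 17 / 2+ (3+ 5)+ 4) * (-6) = -165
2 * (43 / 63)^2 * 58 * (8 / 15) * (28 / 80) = 428968 / 42525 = 10.09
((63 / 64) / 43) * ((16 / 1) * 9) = 567 / 172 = 3.30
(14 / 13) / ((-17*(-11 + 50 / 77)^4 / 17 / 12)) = -5905710888 / 5245376157853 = -0.00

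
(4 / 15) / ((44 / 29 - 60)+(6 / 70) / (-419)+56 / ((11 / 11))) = -340228 / 3167901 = -0.11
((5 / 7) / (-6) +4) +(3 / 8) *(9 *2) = 893 / 84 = 10.63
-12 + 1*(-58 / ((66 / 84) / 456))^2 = 137101352532 / 121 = 1133069029.19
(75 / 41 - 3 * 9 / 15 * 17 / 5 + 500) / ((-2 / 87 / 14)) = -309434118 / 1025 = -301886.94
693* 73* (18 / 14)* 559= 36359037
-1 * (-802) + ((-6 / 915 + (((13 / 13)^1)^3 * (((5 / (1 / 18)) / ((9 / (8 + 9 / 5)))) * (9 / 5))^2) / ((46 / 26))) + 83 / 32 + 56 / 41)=846453246049 / 46018400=18393.80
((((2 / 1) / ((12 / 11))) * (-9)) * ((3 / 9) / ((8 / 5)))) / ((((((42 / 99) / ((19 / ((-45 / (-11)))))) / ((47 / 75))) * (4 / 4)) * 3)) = -1188583 / 151200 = -7.86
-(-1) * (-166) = -166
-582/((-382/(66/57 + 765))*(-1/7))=-29652609/3629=-8171.01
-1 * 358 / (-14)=179 / 7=25.57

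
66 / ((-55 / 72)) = -432 / 5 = -86.40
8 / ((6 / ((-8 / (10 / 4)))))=-4.27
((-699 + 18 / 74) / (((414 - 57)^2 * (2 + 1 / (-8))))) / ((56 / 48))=-137888 / 55015485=-0.00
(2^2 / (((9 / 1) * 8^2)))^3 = 1 / 2985984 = 0.00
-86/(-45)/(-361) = -86/16245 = -0.01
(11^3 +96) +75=1502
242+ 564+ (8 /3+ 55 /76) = 184541 /228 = 809.39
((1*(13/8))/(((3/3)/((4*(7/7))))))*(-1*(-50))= 325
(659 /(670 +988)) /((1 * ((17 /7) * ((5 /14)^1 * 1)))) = 32291 /70465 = 0.46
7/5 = 1.40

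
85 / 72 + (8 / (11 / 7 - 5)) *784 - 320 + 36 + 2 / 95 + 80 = -13899781 / 6840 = -2032.13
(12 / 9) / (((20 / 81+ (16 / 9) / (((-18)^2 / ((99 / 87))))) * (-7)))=-2349 / 3122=-0.75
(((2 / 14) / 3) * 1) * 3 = 0.14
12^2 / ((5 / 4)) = 576 / 5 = 115.20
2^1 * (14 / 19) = 28 / 19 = 1.47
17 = 17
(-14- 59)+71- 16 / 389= -794 / 389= -2.04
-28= -28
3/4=0.75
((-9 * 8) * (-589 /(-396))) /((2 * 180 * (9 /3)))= -589 /5940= -0.10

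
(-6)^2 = 36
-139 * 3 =-417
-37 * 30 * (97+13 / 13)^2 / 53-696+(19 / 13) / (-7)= -973457855 / 4823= -201836.59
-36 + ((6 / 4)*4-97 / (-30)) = -803 / 30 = -26.77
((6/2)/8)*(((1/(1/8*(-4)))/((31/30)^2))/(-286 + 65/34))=22950/9282299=0.00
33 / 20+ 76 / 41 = 2873 / 820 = 3.50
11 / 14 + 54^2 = 40835 / 14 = 2916.79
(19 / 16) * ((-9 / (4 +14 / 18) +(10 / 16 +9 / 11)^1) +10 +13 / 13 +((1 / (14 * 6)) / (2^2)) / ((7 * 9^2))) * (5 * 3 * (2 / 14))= 90395964745 / 3364187904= 26.87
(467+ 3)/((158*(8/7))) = 1645/632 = 2.60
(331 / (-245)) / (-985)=331 / 241325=0.00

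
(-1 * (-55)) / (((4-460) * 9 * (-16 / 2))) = 55 / 32832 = 0.00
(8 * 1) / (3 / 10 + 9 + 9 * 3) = 80 / 363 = 0.22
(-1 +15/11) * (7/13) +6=6.20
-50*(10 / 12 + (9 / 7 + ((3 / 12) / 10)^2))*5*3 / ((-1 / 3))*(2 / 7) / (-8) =-1068315 / 6272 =-170.33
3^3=27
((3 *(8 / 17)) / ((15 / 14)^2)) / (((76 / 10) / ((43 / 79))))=33712 / 382755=0.09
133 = 133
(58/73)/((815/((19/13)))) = 1102/773435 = 0.00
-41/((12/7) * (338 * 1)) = -287/4056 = -0.07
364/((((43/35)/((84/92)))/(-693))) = -185405220/989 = -187467.36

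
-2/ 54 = -1/ 27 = -0.04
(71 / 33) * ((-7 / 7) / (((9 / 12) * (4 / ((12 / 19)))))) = -284 / 627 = -0.45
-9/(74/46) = -207/37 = -5.59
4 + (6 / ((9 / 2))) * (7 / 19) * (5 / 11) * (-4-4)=1388 / 627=2.21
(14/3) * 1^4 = 14/3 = 4.67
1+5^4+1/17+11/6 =64045/102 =627.89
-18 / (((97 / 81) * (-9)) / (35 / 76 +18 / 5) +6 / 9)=124983 / 13801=9.06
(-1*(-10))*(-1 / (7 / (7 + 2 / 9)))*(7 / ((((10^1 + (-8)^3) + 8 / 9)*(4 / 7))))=455 / 1804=0.25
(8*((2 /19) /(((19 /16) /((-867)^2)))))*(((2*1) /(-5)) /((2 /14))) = -2694053376 /1805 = -1492550.35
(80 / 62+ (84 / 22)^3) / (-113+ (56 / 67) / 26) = -2046822128 / 4059876095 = -0.50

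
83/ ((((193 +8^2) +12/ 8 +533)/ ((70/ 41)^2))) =813400/ 2661023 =0.31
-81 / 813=-27 / 271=-0.10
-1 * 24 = -24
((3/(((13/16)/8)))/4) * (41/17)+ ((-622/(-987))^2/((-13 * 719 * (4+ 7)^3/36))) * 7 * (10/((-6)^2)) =524201484439288/29433064684023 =17.81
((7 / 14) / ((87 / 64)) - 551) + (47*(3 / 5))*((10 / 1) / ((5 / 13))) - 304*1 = -52823 / 435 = -121.43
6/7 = 0.86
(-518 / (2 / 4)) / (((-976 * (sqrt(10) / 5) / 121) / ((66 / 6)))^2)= -2294171495 / 476288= -4816.77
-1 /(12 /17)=-17 /12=-1.42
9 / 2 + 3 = 15 / 2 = 7.50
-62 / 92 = -31 / 46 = -0.67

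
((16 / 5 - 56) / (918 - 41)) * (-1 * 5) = 264 / 877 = 0.30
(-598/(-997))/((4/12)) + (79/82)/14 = 2138275/1144556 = 1.87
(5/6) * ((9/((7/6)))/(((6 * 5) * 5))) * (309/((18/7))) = 103/20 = 5.15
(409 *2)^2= 669124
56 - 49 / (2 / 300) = -7294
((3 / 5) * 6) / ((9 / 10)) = 4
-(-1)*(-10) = -10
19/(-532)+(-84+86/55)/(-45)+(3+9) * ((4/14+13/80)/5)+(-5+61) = 145708/2475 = 58.87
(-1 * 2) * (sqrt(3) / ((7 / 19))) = -38 * sqrt(3) / 7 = -9.40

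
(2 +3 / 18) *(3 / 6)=13 / 12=1.08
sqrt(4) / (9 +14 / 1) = 2 / 23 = 0.09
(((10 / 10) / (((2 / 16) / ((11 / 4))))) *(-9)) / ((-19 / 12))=2376 / 19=125.05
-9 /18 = -1 /2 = -0.50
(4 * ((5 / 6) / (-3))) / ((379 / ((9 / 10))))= -1 / 379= -0.00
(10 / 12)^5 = 3125 / 7776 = 0.40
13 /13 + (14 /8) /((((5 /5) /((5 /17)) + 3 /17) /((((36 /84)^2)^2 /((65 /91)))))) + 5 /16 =79581 /59584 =1.34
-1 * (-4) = 4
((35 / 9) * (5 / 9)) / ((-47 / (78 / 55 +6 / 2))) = -105 / 517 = -0.20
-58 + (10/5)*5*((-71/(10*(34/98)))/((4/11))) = -42213/68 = -620.78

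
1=1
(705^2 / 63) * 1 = 55225 / 7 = 7889.29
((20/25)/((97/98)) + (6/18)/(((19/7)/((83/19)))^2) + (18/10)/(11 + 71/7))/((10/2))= 49301412881/140316620700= 0.35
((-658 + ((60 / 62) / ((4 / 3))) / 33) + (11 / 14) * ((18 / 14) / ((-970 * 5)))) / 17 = -106643332409 / 2755314100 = -38.70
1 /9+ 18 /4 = 83 /18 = 4.61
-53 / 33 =-1.61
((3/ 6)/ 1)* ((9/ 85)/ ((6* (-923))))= -3/ 313820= -0.00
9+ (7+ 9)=25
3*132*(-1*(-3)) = 1188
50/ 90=5/ 9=0.56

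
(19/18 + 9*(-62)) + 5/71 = -711685/1278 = -556.87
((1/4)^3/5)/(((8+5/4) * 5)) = 0.00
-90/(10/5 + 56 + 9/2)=-1.44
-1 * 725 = -725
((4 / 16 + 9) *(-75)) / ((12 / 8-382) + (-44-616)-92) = 185 / 302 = 0.61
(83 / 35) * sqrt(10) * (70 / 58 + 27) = 67894 * sqrt(10) / 1015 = 211.53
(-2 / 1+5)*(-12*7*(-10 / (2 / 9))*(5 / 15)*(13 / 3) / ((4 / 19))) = 77805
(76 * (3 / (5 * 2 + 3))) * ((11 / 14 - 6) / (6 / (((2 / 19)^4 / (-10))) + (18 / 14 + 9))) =0.00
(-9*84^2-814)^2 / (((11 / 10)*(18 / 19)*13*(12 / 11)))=279912027.62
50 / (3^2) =50 / 9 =5.56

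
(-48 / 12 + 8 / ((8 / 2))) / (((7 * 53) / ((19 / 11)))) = -38 / 4081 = -0.01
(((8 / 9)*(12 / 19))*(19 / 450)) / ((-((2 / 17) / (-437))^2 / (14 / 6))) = -1545321148 / 2025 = -763121.55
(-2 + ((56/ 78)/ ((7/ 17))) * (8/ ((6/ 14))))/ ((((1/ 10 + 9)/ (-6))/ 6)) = -142960/ 1183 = -120.85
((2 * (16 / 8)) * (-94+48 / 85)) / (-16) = 3971 / 170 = 23.36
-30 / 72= -0.42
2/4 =0.50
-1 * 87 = -87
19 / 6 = 3.17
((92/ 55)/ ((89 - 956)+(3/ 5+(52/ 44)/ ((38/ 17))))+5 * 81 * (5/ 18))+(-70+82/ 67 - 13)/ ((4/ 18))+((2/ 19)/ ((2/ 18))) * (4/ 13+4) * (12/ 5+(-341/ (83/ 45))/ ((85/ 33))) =-113802053702831018/ 211284871148845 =-538.62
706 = 706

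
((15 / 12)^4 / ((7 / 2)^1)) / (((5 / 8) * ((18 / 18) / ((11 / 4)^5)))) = 20131375 / 114688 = 175.53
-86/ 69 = -1.25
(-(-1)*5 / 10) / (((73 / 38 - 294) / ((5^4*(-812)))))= 868.77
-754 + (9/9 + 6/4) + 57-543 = -2475/2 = -1237.50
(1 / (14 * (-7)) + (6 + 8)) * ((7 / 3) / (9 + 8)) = 457 / 238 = 1.92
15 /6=5 /2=2.50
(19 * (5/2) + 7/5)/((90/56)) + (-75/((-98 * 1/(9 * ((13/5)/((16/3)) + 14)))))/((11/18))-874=-440009357/646800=-680.29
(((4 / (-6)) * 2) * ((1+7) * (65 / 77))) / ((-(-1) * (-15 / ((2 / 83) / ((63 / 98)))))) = 1664 / 73953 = 0.02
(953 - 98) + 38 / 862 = 368524 / 431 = 855.04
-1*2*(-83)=166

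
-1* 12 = -12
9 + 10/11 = 109/11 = 9.91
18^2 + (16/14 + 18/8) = 9167/28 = 327.39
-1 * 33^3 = -35937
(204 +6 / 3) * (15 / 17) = 3090 / 17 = 181.76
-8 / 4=-2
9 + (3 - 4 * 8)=-20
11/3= 3.67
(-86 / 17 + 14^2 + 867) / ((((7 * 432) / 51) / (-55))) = -329725 / 336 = -981.32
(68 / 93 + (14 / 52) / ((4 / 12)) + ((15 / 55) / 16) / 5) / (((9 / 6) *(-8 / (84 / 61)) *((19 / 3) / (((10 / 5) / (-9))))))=11486069 / 1849624920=0.01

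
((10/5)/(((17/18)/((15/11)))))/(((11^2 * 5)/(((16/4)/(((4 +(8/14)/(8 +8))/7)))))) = 84672/2556851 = 0.03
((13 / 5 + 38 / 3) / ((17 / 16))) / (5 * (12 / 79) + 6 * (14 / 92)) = 6657488 / 774945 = 8.59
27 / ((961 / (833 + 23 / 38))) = 855279 / 36518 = 23.42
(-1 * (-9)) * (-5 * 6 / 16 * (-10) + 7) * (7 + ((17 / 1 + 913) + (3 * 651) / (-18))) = 192004.88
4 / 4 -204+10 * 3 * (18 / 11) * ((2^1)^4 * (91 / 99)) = 62797 / 121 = 518.98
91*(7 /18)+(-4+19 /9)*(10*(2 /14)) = 1373 /42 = 32.69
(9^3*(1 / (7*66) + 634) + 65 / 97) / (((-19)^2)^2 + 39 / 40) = 138083360980 / 38934993251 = 3.55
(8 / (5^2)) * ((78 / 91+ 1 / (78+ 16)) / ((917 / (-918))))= -0.28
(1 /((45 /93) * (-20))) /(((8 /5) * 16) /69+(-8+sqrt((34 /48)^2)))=1426 /95505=0.01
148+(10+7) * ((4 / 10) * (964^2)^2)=29362095891684 / 5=5872419178336.80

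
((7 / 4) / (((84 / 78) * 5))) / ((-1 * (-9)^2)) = -0.00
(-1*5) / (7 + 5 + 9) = -5 / 21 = -0.24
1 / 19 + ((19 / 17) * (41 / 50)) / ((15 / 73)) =1093223 / 242250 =4.51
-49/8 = -6.12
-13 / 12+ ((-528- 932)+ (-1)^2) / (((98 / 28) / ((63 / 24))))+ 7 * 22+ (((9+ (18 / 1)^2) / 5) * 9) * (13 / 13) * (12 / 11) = -47428 / 165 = -287.44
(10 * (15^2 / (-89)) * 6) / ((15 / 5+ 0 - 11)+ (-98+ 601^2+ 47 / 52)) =-702000 / 1671151843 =-0.00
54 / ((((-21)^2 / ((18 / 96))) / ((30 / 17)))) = 135 / 3332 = 0.04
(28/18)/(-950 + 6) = -7/4248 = -0.00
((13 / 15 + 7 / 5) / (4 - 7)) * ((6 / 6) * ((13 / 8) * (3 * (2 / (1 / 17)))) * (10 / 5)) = -3757 / 15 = -250.47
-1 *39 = -39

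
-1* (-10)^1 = 10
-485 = -485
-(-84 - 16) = 100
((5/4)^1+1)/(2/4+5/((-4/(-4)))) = 9/22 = 0.41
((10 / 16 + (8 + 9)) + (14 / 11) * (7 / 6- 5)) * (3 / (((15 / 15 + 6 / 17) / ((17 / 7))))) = 972485 / 14168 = 68.64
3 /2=1.50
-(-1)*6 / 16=3 / 8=0.38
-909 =-909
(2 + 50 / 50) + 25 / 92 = 301 / 92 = 3.27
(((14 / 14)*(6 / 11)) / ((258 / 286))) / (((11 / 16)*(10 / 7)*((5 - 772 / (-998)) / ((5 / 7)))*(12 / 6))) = 51896 / 1362713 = 0.04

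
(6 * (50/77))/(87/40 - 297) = -4000/302687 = -0.01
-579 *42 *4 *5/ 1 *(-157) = 76358520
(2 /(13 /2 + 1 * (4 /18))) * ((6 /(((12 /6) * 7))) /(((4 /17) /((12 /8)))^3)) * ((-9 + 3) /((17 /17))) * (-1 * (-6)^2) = 96702579 /13552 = 7135.67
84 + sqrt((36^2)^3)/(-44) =-10740/11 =-976.36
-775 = -775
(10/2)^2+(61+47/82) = 7099/82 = 86.57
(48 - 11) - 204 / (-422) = 7909 / 211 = 37.48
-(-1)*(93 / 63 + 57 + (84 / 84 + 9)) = 1438 / 21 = 68.48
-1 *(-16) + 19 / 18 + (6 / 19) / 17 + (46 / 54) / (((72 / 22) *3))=16163297 / 941868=17.16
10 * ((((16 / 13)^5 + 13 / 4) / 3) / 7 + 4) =668877805 / 15594306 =42.89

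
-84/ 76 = -21/ 19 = -1.11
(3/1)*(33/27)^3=1331/243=5.48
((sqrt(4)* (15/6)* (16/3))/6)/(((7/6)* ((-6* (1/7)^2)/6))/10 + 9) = 5600/11337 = 0.49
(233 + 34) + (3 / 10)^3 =267027 / 1000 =267.03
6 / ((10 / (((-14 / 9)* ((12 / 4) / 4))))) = -7 / 10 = -0.70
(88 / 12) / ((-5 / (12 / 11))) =-8 / 5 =-1.60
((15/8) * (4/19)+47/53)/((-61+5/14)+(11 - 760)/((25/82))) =-0.00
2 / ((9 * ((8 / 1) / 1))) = 1 / 36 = 0.03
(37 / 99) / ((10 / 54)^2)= 2997 / 275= 10.90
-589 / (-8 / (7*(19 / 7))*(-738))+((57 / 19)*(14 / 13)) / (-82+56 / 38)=-12627799 / 6523920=-1.94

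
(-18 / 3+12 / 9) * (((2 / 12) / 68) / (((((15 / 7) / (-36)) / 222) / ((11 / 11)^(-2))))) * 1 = 3626 / 85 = 42.66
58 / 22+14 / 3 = 241 / 33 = 7.30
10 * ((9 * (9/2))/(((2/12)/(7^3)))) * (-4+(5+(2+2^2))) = 5834430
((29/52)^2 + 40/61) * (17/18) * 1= 2710837/2968992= 0.91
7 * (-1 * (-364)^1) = 2548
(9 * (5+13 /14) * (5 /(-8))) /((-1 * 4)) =3735 /448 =8.34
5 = 5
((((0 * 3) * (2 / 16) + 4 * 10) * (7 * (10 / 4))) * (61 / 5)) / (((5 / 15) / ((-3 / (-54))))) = 4270 / 3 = 1423.33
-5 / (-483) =5 / 483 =0.01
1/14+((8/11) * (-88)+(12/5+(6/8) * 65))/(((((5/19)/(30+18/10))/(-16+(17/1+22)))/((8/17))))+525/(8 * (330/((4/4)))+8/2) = -660988942471/39329500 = -16806.44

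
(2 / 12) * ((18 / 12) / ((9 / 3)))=1 / 12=0.08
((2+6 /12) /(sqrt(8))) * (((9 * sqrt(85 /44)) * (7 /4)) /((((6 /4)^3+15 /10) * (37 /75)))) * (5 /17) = 2.37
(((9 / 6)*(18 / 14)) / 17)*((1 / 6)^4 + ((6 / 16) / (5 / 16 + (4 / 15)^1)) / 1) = 116779 / 1587936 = 0.07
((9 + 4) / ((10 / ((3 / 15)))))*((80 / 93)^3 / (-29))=-133120 / 23326353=-0.01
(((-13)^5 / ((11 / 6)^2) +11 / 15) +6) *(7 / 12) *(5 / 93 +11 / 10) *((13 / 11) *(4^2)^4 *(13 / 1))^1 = -74853986929.47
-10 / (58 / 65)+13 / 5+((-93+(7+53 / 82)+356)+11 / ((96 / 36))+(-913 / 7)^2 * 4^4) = 10149622940109 / 2330440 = 4355238.90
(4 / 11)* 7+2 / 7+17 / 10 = 3489 / 770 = 4.53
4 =4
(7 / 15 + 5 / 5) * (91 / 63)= 286 / 135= 2.12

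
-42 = -42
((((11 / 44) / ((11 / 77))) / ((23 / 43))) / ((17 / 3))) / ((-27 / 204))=-301 / 69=-4.36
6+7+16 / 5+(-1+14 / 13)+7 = 1513 / 65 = 23.28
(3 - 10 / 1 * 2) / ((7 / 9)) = -153 / 7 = -21.86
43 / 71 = 0.61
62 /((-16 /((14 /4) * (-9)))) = 1953 /16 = 122.06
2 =2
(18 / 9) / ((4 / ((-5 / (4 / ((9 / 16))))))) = -45 / 128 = -0.35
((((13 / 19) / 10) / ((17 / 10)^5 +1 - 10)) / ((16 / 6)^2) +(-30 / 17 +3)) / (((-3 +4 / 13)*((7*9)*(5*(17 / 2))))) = -276978299 / 1613910052650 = -0.00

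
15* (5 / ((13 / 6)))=450 / 13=34.62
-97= -97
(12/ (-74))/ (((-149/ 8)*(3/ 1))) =16/ 5513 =0.00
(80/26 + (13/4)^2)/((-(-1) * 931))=2837/193648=0.01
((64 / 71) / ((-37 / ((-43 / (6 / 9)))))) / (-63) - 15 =-828881 / 55167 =-15.02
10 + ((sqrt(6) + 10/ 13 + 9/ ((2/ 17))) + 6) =sqrt(6) + 2425/ 26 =95.72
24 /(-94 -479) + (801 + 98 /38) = 2916036 /3629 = 803.54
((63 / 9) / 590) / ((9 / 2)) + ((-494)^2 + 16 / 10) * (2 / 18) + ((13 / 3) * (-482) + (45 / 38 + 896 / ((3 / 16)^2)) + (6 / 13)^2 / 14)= 6028996425931 / 119352870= 50514.05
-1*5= -5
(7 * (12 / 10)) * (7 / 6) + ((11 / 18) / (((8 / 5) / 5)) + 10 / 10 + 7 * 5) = 34351 / 720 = 47.71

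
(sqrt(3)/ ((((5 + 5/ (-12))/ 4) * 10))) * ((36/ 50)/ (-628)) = -108 * sqrt(3)/ 1079375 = -0.00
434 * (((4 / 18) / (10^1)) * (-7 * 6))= -6076 / 15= -405.07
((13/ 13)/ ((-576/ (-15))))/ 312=0.00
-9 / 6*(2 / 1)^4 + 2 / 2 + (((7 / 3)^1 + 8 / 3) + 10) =-8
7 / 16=0.44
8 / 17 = 0.47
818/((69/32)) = 26176/69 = 379.36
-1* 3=-3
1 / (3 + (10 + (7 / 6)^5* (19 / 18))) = 139968 / 2138917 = 0.07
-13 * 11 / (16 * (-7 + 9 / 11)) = 1573 / 1088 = 1.45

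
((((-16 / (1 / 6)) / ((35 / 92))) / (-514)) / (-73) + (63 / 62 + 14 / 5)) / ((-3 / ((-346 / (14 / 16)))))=214639091816 / 427469385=502.12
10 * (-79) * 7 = -5530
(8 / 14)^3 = 64 / 343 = 0.19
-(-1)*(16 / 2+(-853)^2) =727617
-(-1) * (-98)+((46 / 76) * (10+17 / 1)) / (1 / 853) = 13841.82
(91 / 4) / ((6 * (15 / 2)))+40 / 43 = 11113 / 7740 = 1.44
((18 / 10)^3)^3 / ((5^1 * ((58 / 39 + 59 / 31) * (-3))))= -156130457067 / 40029296875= -3.90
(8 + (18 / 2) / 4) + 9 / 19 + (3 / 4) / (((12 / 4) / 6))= 929 / 76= 12.22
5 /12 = 0.42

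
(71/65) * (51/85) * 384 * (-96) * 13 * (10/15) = -5234688/25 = -209387.52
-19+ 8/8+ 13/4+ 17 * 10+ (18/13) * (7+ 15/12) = 8667/52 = 166.67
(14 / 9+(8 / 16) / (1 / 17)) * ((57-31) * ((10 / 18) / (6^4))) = 11765 / 104976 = 0.11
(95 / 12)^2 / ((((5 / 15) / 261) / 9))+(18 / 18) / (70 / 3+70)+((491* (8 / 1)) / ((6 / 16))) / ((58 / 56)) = 22010449717 / 48720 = 451774.42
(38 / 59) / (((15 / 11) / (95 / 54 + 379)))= 4297249 / 23895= 179.84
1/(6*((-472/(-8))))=0.00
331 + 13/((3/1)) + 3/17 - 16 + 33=17978/51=352.51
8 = 8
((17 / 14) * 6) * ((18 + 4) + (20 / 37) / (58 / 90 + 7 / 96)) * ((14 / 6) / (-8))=-7392127 / 152884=-48.35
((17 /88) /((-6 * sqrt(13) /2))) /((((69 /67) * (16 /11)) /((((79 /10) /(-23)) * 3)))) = 89981 * sqrt(13) /26407680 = 0.01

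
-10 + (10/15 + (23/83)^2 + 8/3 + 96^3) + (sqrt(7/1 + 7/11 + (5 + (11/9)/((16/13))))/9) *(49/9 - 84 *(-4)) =884869.47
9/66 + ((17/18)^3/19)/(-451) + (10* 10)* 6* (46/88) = 15680601379/49974408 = 313.77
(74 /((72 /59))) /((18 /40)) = 134.75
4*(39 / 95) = 1.64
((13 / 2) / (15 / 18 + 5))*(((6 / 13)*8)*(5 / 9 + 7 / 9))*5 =192 / 7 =27.43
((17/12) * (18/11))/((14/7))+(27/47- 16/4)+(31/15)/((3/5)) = 1.18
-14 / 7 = -2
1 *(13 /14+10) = 153 /14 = 10.93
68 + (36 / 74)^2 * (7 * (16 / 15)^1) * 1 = 477556 / 6845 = 69.77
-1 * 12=-12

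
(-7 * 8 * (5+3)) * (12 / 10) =-2688 / 5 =-537.60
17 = 17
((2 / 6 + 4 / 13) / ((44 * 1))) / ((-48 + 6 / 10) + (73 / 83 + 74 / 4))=-10375 / 19954506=-0.00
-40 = -40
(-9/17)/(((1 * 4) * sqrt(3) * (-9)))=sqrt(3)/204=0.01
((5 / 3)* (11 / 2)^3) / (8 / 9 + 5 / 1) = 19965 / 424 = 47.09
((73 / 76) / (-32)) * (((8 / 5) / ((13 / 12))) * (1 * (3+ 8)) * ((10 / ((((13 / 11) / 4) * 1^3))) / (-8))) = 26499 / 12844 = 2.06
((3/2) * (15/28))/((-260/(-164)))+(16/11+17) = 151843/8008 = 18.96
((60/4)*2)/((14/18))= 270/7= 38.57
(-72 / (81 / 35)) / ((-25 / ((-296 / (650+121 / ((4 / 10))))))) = -33152 / 85725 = -0.39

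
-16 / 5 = -3.20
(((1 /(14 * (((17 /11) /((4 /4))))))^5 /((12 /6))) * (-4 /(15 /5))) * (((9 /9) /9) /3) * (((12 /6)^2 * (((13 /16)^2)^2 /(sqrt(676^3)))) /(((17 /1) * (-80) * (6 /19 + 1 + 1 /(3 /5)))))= 0.00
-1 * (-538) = 538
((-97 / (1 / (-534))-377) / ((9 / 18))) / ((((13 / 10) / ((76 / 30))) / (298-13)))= 742519240 / 13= 57116864.62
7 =7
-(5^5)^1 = -3125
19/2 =9.50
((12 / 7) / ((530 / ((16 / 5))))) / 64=3 / 18550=0.00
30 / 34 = 15 / 17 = 0.88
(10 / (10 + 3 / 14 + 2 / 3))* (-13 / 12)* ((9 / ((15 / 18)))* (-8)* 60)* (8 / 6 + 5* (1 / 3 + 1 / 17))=132088320 / 7769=17001.97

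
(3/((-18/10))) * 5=-25/3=-8.33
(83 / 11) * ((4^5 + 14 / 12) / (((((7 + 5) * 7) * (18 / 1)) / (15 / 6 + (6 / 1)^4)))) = 189407743 / 28512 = 6643.09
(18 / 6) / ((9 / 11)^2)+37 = 1120 / 27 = 41.48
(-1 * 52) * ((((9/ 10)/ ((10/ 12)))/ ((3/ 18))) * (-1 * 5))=8424/ 5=1684.80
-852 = -852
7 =7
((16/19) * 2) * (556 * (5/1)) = 88960/19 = 4682.11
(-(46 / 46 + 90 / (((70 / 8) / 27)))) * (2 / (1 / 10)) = -39020 / 7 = -5574.29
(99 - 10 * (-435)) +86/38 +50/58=2453121/551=4452.13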